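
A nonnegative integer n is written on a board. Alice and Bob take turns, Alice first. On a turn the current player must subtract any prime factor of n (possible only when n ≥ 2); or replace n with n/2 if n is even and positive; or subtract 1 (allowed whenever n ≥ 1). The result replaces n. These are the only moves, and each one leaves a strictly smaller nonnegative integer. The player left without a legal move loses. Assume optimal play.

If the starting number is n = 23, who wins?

Classify positions by backward induction: terminal positions (no move available) are L. From any other position, the mover wins iff some move reaches an L.
n=0: no move → L
n=1: W (go to 0, an L position)
n=2: W (go to 0, an L position)
n=3: W (go to 0, an L position)
n=4: L (options 2(W), 3(W) are all W)
n=5: W (go to 0, an L position)
n=6: W (go to 4, an L position)
n=7: W (go to 0, an L position)
n=8: W (go to 4, an L position)
n=9: L (options 6(W), 8(W) are all W)
n=10: W (go to 9, an L position)
n=11: W (go to 0, an L position)
n=12: W (go to 9, an L position)
n=13: W (go to 0, an L position)
n=14: L (options 7(W), 12(W), 13(W) are all W)
n=15: W (go to 14, an L position)
n=16: W (go to 14, an L position)
n=17: W (go to 0, an L position)
n=18: W (go to 9, an L position)
n=19: W (go to 0, an L position)
n=20: L (options 10(W), 15(W), 18(W), 19(W) are all W)
n=21: W (go to 14, an L position)
n=22: W (go to 20, an L position)
n=23: W (go to 0, an L position)
The starting position 23 is W: Alice should move to 0, handing over an L position.

Alice wins.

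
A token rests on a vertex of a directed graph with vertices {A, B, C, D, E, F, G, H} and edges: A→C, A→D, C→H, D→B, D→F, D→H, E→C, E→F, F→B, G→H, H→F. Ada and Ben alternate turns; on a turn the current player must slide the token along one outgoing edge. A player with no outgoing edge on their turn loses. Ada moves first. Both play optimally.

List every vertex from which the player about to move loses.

Positions with no move are L. A position that does have a move is losing for the player to move precisely when every available move leads to a winning position for the opponent. Fill in the labels:
Every edge goes from a vertex to one that appears earlier in the order B, F, H, C, G, E, D, A, so processing vertices in that order labels each vertex after all of its successors.
B: no outgoing edge → L
F: W (go to B, an L position)
H: L (sole option F(W) is W)
C: W (go to H, an L position)
G: W (go to H, an L position)
E: L (options C(W), F(W) are all W)
D: W (go to H, an L position)
A: L (options D(W), C(W) are all W)
The losing starting vertices are exactly the entries labelled L in this table (4 of them).

A, B, E, H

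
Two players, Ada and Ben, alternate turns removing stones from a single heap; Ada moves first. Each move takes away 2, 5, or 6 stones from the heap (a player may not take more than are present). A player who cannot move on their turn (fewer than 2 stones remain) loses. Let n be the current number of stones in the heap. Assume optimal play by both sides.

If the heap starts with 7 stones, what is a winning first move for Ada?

Remove 6, leaving 1.

Classify positions by backward induction: terminal positions (no move available) are L. From any other position, the mover wins iff some move reaches an L.
n=0: no move → L
n=1: no move → L
n=2: W (go to 0, an L position)
n=3: W (go to 1, an L position)
n=4: L (sole option 2(W) is W)
n=5: W (go to 0, an L position)
n=6: W (go to 4, an L position)
n=7: W (go to 1, an L position)
From 7, the L positions reachable in one move are: 1.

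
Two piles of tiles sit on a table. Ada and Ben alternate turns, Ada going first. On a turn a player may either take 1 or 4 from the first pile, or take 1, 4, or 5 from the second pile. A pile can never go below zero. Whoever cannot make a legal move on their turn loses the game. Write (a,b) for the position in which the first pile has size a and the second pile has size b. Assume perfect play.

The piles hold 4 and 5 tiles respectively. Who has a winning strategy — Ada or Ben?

Ada wins.

Compute win/loss labels from the base case upward. A position with no move is L. Any other position is W if it can reach an L in one move, else L.
No move ever increases a pile, so every position that can arise here has a ≤ 4 and b ≤ 5; it is enough to label the cells with 0 ≤ a ≤ 4 and 0 ≤ b ≤ 5.
Every move lowers a or b (never raises either), so fill the grid row by row in increasing a, and left to right within a row: each cell's successors are then already labelled.
      b=0  b=1  b=2  b=3  b=4  b=5
a=0:    L    W    L    W    W    W
a=1:    W    L    W    L    W    W
a=2:    L    W    L    W    W    W
a=3:    W    L    W    L    W    W
a=4:    W    W    W    W    L    W
Cells with no legal move (terminal, hence L): (0,0).
The remaining L cells, each justified by listing all of its moves:
(0,2): →(0,1)(W) only, which is W, so L
(1,1): →(0,1)(W), (1,0)(W) — all W, so L
(1,3): →(0,3)(W), (1,2)(W) — all W, so L
(2,0): →(1,0)(W) only, which is W, so L
(2,2): →(1,2)(W), (2,1)(W) — all W, so L
(3,1): →(2,1)(W), (3,0)(W) — all W, so L
(3,3): →(2,3)(W), (3,2)(W) — all W, so L
(4,4): →(3,4)(W), (0,4)(W), (4,3)(W), (4,0)(W) — all W, so L
Every other cell has at least one move into one of the L cells above, so it is W.
From (4,5) Ada can move to (4,4), reaching an L position.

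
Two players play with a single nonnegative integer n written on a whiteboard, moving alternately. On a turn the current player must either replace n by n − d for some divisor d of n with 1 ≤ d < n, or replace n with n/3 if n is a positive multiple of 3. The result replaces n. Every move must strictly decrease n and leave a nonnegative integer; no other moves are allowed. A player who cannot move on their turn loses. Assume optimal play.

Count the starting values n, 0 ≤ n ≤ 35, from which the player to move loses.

14

Build the W/L table. Terminal = L. A non-terminal position is W if it has a move to some L; otherwise it is L.
n=0: no move → L
n=1: no move → L
n=2: reaches L-position 1 → W
n=3: reaches L-position 1 → W
n=4: only reaches 2(W), 3(W), all W → L
n=5: reaches L-position 4 → W
n=6: reaches L-position 4 → W
n=7: only reaches 6(W), which is W → L
n=8: reaches L-position 4 → W
n=9: only reaches 3(W), 6(W), 8(W), all W → L
n=10: reaches L-position 9 → W
n=11: only reaches 10(W), which is W → L
n=12: reaches L-position 4 → W
n=13: only reaches 12(W), which is W → L
n=14: reaches L-position 7 → W
n=15: only reaches 5(W), 10(W), 12(W), 14(W), all W → L
n=16: reaches L-position 15 → W
n=17: only reaches 16(W), which is W → L
n=18: reaches L-position 9 → W
n=19: only reaches 18(W), which is W → L
n=20: reaches L-position 15 → W
n=21: reaches L-position 7 → W
n=22: reaches L-position 11 → W
n=23: only reaches 22(W), which is W → L
n=24: reaches L-position 23 → W
n=25: only reaches 20(W), 24(W), all W → L
n=26: reaches L-position 13 → W
n=27: reaches L-position 9 → W
n=28: only reaches 14(W), 21(W), 24(W), 26(W), 27(W), all W → L
n=29: reaches L-position 28 → W
n=30: reaches L-position 15 → W
n=31: only reaches 30(W), which is W → L
n=32: reaches L-position 28 → W
n=33: reaches L-position 11 → W
n=34: reaches L-position 17 → W
n=35: reaches L-position 28 → W
L entries with 0 ≤ n ≤ 35: n = 0, 1, 4, 7, 9, 11, 13, 15, 17, 19, 23, 25, 28, 31; that makes 14.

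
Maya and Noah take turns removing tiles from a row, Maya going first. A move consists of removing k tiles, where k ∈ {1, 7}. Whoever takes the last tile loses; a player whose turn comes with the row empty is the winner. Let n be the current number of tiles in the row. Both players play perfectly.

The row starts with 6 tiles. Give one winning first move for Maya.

Remove 1, leaving 5.

Positions with no move are W. A position that does have a move is losing for the player to move precisely when every available move leads to a winning position for the opponent. Fill in the labels:
n=0: no move; the opponent has just taken the last tile and therefore loses → W
n=1: only reaches 0(W), which is W → L
n=2: reaches L-position 1 → W
n=3: only reaches 2(W), which is W → L
n=4: reaches L-position 3 → W
n=5: only reaches 4(W), which is W → L
n=6: reaches L-position 5 → W
From 6, the L positions reachable in one move are: 5.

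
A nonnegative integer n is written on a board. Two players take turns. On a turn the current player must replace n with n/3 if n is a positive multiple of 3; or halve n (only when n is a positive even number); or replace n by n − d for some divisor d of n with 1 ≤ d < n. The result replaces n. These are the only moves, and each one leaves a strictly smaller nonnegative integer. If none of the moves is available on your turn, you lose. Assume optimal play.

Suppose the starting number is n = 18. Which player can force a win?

Label each position W (a win for the player to move) or L (a loss). A position with no legal move is L; any other position is W exactly when some move reaches an L, and L when every move reaches a W.
n=0: no move → L
n=1: no move → L
n=2: can move to 1, which is L ⇒ W
n=3: can move to 1, which is L ⇒ W
n=4: moves to 2(W), 3(W); every one is W ⇒ L
n=5: can move to 4, which is L ⇒ W
n=6: can move to 4, which is L ⇒ W
n=7: the only move is to 6(W), a W ⇒ L
n=8: can move to 4, which is L ⇒ W
n=9: moves to 3(W), 6(W), 8(W); every one is W ⇒ L
n=10: can move to 9, which is L ⇒ W
n=11: the only move is to 10(W), a W ⇒ L
n=12: can move to 4, which is L ⇒ W
n=13: the only move is to 12(W), a W ⇒ L
n=14: can move to 7, which is L ⇒ W
n=15: moves to 5(W), 10(W), 12(W), 14(W); every one is W ⇒ L
n=16: can move to 15, which is L ⇒ W
n=17: the only move is to 16(W), a W ⇒ L
n=18: can move to 9, which is L ⇒ W
From 18 the player to move can move to 9, reaching an L position.

The first player wins.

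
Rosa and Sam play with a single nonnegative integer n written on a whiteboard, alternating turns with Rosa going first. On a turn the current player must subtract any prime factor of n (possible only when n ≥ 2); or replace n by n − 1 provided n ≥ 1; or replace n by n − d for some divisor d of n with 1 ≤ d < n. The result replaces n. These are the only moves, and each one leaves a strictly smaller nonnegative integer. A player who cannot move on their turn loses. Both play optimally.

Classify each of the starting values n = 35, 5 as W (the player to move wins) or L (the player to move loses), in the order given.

35: L, 5: W

Build the W/L table. Terminal = L. A non-terminal position is W if it has a move to some L; otherwise it is L.
n=0: no move → L
n=1: can move to 0, which is L ⇒ W
n=2: can move to 0, which is L ⇒ W
n=3: can move to 0, which is L ⇒ W
n=4: moves to 2(W), 3(W); every one is W ⇒ L
n=5: can move to 0, which is L ⇒ W
n=6: can move to 4, which is L ⇒ W
n=7: can move to 0, which is L ⇒ W
n=8: can move to 4, which is L ⇒ W
n=9: moves to 6(W), 8(W); every one is W ⇒ L
n=10: can move to 9, which is L ⇒ W
n=11: can move to 0, which is L ⇒ W
n=12: can move to 9, which is L ⇒ W
n=13: can move to 0, which is L ⇒ W
n=14: moves to 7(W), 12(W), 13(W); every one is W ⇒ L
n=15: can move to 14, which is L ⇒ W
n=16: can move to 14, which is L ⇒ W
n=17: can move to 0, which is L ⇒ W
n=18: can move to 9, which is L ⇒ W
n=19: can move to 0, which is L ⇒ W
n=20: moves to 10(W), 15(W), 16(W), 18(W), 19(W); every one is W ⇒ L
n=21: can move to 14, which is L ⇒ W
n=22: can move to 20, which is L ⇒ W
n=23: can move to 0, which is L ⇒ W
n=24: can move to 20, which is L ⇒ W
n=25: can move to 20, which is L ⇒ W
n=26: moves to 13(W), 24(W), 25(W); every one is W ⇒ L
n=27: can move to 26, which is L ⇒ W
n=28: can move to 14, which is L ⇒ W
n=29: can move to 0, which is L ⇒ W
n=30: can move to 20, which is L ⇒ W
n=31: can move to 0, which is L ⇒ W
n=32: moves to 16(W), 24(W), 28(W), 30(W), 31(W); every one is W ⇒ L
n=33: can move to 32, which is L ⇒ W
n=34: can move to 32, which is L ⇒ W
n=35: moves to 28(W), 30(W), 34(W); every one is W ⇒ L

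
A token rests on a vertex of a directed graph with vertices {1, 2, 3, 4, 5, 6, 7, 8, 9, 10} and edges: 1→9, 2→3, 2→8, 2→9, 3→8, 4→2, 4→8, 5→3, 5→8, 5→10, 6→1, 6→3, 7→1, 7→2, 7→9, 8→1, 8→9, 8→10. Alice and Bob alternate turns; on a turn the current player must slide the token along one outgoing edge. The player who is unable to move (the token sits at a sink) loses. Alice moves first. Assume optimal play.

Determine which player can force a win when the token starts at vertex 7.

Build the W/L table. Terminal = L. A non-terminal position is W if it has a move to some L; otherwise it is L.
Every edge goes from a vertex to one that appears earlier in the order 10, 9, 1, 8, 3, 2, 4, 7, 5, 6, so processing vertices in that order labels each vertex after all of its successors.
10: no outgoing edge → L
9: no outgoing edge → L
1: can move to 9, which is L ⇒ W
8: can move to 9, which is L ⇒ W
3: the only move is to 8(W), a W ⇒ L
2: can move to 3, which is L ⇒ W
4: moves to 2(W), 8(W); every one is W ⇒ L
7: can move to 9, which is L ⇒ W
5: can move to 3, which is L ⇒ W
6: can move to 3, which is L ⇒ W
From 7 Alice can move to 9, reaching an L position.

Alice wins.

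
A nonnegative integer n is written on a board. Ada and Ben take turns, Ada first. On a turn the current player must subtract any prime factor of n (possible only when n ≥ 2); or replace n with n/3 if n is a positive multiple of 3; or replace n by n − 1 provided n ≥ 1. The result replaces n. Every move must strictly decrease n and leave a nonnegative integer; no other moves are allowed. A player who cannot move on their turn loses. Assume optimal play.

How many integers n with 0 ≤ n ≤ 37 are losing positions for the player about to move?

Classify positions by backward induction: terminal positions (no move available) are L. From any other position, the mover wins iff some move reaches an L.
n=0: no move → L
n=1: →0(L), so W
n=2: →0(L), so W
n=3: →0(L), so W
n=4: →2(W), 3(W) — all W, so L
n=5: →0(L), so W
n=6: →4(L), so W
n=7: →0(L), so W
n=8: →6(W), 7(W) — all W, so L
n=9: →8(L), so W
n=10: →8(L), so W
n=11: →0(L), so W
n=12: →4(L), so W
n=13: →0(L), so W
n=14: →7(W), 12(W), 13(W) — all W, so L
n=15: →14(L), so W
n=16: →14(L), so W
n=17: →0(L), so W
n=18: →6(W), 15(W), 16(W), 17(W) — all W, so L
n=19: →0(L), so W
n=20: →18(L), so W
n=21: →14(L), so W
n=22: →11(W), 20(W), 21(W) — all W, so L
n=23: →0(L), so W
n=24: →8(L), so W
n=25: →20(W), 24(W) — all W, so L
n=26: →25(L), so W
n=27: →9(W), 24(W), 26(W) — all W, so L
n=28: →27(L), so W
n=29: →0(L), so W
n=30: →25(L), so W
n=31: →0(L), so W
n=32: →30(W), 31(W) — all W, so L
n=33: →22(L), so W
n=34: →32(L), so W
n=35: →28(W), 30(W), 34(W) — all W, so L
n=36: →35(L), so W
n=37: →0(L), so W
L entries with 0 ≤ n ≤ 37: n = 0, 4, 8, 14, 18, 22, 25, 27, 32, 35; that makes 10.

10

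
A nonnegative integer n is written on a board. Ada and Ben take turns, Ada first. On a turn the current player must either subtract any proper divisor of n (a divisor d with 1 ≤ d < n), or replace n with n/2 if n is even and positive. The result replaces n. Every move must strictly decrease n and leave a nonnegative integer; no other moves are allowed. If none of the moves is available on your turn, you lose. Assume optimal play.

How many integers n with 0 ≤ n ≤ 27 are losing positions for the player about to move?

15

Label each position W (a win for the player to move) or L (a loss). A position with no legal move is L; any other position is W exactly when some move reaches an L, and L when every move reaches a W.
n=0: no move → L
n=1: no move → L
n=2: →1(L), so W
n=3: →2(W) only, which is W, so L
n=4: →3(L), so W
n=5: →4(W) only, which is W, so L
n=6: →3(L), so W
n=7: →6(W) only, which is W, so L
n=8: →7(L), so W
n=9: →6(W), 8(W) — all W, so L
n=10: →5(L), so W
n=11: →10(W) only, which is W, so L
n=12: →9(L), so W
n=13: →12(W) only, which is W, so L
n=14: →7(L), so W
n=15: →10(W), 12(W), 14(W) — all W, so L
n=16: →15(L), so W
n=17: →16(W) only, which is W, so L
n=18: →9(L), so W
n=19: →18(W) only, which is W, so L
n=20: →15(L), so W
n=21: →14(W), 18(W), 20(W) — all W, so L
n=22: →11(L), so W
n=23: →22(W) only, which is W, so L
n=24: →21(L), so W
n=25: →20(W), 24(W) — all W, so L
n=26: →13(L), so W
n=27: →18(W), 24(W), 26(W) — all W, so L
L entries with 0 ≤ n ≤ 27: n = 0, 1, 3, 5, 7, 9, 11, 13, 15, 17, 19, 21, 23, 25, 27; that makes 15.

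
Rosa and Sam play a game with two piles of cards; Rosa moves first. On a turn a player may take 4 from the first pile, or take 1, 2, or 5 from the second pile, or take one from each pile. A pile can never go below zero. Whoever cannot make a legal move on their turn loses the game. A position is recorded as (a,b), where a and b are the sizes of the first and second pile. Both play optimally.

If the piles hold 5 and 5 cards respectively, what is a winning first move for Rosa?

Build the W/L table. Terminal = L. A non-terminal position is W if it has a move to some L; otherwise it is L.
No move ever increases a pile, so every position that can arise here has a ≤ 5 and b ≤ 5; it is enough to label the cells with 0 ≤ a ≤ 5 and 0 ≤ b ≤ 5.
Every move lowers a or b (never raises either), so fill the grid row by row in increasing a, and left to right within a row: each cell's successors are then already labelled.
      b=0  b=1  b=2  b=3  b=4  b=5
a=0:    L    W    W    L    W    W
a=1:    L    W    W    L    W    W
a=2:    L    W    W    L    W    W
a=3:    L    W    W    L    W    W
a=4:    W    W    L    W    W    L
a=5:    W    L    W    W    L    W
Cells with no legal move (terminal, hence L): (0,0), (1,0), (2,0), (3,0).
The remaining L cells, each justified by listing all of its moves:
(0,3): L (options (0,2)(W), (0,1)(W) are all W)
(1,3): L (options (1,2)(W), (1,1)(W), (0,2)(W) are all W)
(2,3): L (options (2,2)(W), (2,1)(W), (1,2)(W) are all W)
(3,3): L (options (3,2)(W), (3,1)(W), (2,2)(W) are all W)
(4,2): L (options (0,2)(W), (4,1)(W), (4,0)(W), (3,1)(W) are all W)
(4,5): L (options (0,5)(W), (4,4)(W), (4,3)(W), (4,0)(W), (3,4)(W) are all W)
(5,1): L (options (1,1)(W), (5,0)(W), (4,0)(W) are all W)
(5,4): L (options (1,4)(W), (5,3)(W), (5,2)(W), (4,3)(W) are all W)
Every other cell has at least one move into one of the L cells above, so it is W.
From (5,5), the L positions reachable in one move are: (5,4).

Move to (5,4).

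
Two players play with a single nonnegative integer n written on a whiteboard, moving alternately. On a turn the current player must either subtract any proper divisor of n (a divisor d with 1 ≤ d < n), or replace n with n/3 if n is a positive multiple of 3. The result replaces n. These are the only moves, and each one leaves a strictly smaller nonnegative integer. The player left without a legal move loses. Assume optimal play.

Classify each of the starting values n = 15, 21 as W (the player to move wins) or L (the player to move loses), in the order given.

15: L, 21: W

Label each position W (a win for the player to move) or L (a loss). A position with no legal move is L; any other position is W exactly when some move reaches an L, and L when every move reaches a W.
n=0: no move → L
n=1: no move → L
n=2: W (go to 1, an L position)
n=3: W (go to 1, an L position)
n=4: L (options 2(W), 3(W) are all W)
n=5: W (go to 4, an L position)
n=6: W (go to 4, an L position)
n=7: L (sole option 6(W) is W)
n=8: W (go to 4, an L position)
n=9: L (options 3(W), 6(W), 8(W) are all W)
n=10: W (go to 9, an L position)
n=11: L (sole option 10(W) is W)
n=12: W (go to 4, an L position)
n=13: L (sole option 12(W) is W)
n=14: W (go to 7, an L position)
n=15: L (options 5(W), 10(W), 12(W), 14(W) are all W)
n=16: W (go to 15, an L position)
n=17: L (sole option 16(W) is W)
n=18: W (go to 9, an L position)
n=19: L (sole option 18(W) is W)
n=20: W (go to 15, an L position)
n=21: W (go to 7, an L position)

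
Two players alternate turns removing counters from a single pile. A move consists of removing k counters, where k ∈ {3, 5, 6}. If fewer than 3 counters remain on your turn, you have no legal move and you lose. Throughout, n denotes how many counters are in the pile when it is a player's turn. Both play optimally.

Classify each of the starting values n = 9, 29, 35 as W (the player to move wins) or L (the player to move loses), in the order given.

Build the W/L table. Terminal = L. A non-terminal position is W if it has a move to some L; otherwise it is L.
n=0: no move → L
n=1: no move → L
n=2: no move → L
n=3: →0(L), so W
n=4: →1(L), so W
n=5: →2(L), so W
n=6: →1(L), so W
n=7: →2(L), so W
n=8: →2(L), so W
n=9: →6(W), 4(W), 3(W) — all W, so L
n=10: →7(W), 5(W), 4(W) — all W, so L
n=11: →8(W), 6(W), 5(W) — all W, so L
n=12: →9(L), so W
n=13: →10(L), so W
n=14: →11(L), so W
n=15: →10(L), so W
n=16: →11(L), so W
n=17: →11(L), so W
n=18: →15(W), 13(W), 12(W) — all W, so L
n=19: →16(W), 14(W), 13(W) — all W, so L
n=20: →17(W), 15(W), 14(W) — all W, so L
n=21: →18(L), so W
n=22: →19(L), so W
n=23: →20(L), so W
n=24: →19(L), so W
n=25: →20(L), so W
n=26: →20(L), so W
n=27: →24(W), 22(W), 21(W) — all W, so L
n=28: →25(W), 23(W), 22(W) — all W, so L
n=29: →26(W), 24(W), 23(W) — all W, so L
n=30: →27(L), so W
n=31: →28(L), so W
n=32: →29(L), so W
n=33: →28(L), so W
n=34: →29(L), so W
n=35: →29(L), so W

9: L, 29: L, 35: W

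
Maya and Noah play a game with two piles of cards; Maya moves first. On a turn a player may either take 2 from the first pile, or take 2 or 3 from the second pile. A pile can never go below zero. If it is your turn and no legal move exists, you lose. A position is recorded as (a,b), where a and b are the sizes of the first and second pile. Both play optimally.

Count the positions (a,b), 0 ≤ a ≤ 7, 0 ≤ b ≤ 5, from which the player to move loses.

20

Positions with no move are L. A position that does have a move is losing for the player to move precisely when every available move leads to a winning position for the opponent. Fill in the labels:
Every move lowers a or b (never raises either), so fill the grid row by row in increasing a, and left to right within a row: each cell's successors are then already labelled.
      b=0  b=1  b=2  b=3  b=4  b=5
a=0:    L    L    W    W    W    L
a=1:    L    L    W    W    W    L
a=2:    W    W    L    L    W    W
a=3:    W    W    L    L    W    W
a=4:    L    L    W    W    W    L
a=5:    L    L    W    W    W    L
a=6:    W    W    L    L    W    W
a=7:    W    W    L    L    W    W
Cells with no legal move (terminal, hence L): (0,0), (0,1), (1,0), (1,1).
The remaining L cells, each justified by listing all of its moves:
(0,5): →(0,3)(W), (0,2)(W) — all W, so L
(1,5): →(1,3)(W), (1,2)(W) — all W, so L
(2,2): →(0,2)(W), (2,0)(W) — all W, so L
(2,3): →(0,3)(W), (2,1)(W), (2,0)(W) — all W, so L
(3,2): →(1,2)(W), (3,0)(W) — all W, so L
(3,3): →(1,3)(W), (3,1)(W), (3,0)(W) — all W, so L
(4,0): →(2,0)(W) only, which is W, so L
(4,1): →(2,1)(W) only, which is W, so L
(4,5): →(2,5)(W), (4,3)(W), (4,2)(W) — all W, so L
(5,0): →(3,0)(W) only, which is W, so L
(5,1): →(3,1)(W) only, which is W, so L
(5,5): →(3,5)(W), (5,3)(W), (5,2)(W) — all W, so L
(6,2): →(4,2)(W), (6,0)(W) — all W, so L
(6,3): →(4,3)(W), (6,1)(W), (6,0)(W) — all W, so L
(7,2): →(5,2)(W), (7,0)(W) — all W, so L
(7,3): →(5,3)(W), (7,1)(W), (7,0)(W) — all W, so L
Every other cell has at least one move into one of the L cells above, so it is W.
L cells per row: a=0: 3, a=1: 3, a=2: 2, a=3: 2, a=4: 3, a=5: 3, a=6: 2, a=7: 2; total 20.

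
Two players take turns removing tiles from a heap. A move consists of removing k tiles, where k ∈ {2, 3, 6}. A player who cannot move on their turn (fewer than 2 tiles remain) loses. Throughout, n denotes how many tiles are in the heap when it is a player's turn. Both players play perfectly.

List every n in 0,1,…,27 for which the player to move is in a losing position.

Label each position W (a win for the player to move) or L (a loss). A position with no legal move is L; any other position is W exactly when some move reaches an L, and L when every move reaches a W.
n=0: no move → L
n=1: no move → L
n=2: →0(L), so W
n=3: →1(L), so W
n=4: →1(L), so W
n=5: →3(W), 2(W) — all W, so L
n=6: →0(L), so W
n=7: →5(L), so W
n=8: →5(L), so W
n=9: →7(W), 6(W), 3(W) — all W, so L
n=10: →8(W), 7(W), 4(W) — all W, so L
n=11: →9(L), so W
n=12: →10(L), so W
n=13: →10(L), so W
n=14: →12(W), 11(W), 8(W) — all W, so L
n=15: →9(L), so W
n=16: →14(L), so W
n=17: →14(L), so W
n=18: →16(W), 15(W), 12(W) — all W, so L
n=19: →17(W), 16(W), 13(W) — all W, so L
n=20: →18(L), so W
n=21: →19(L), so W
n=22: →19(L), so W
n=23: →21(W), 20(W), 17(W) — all W, so L
n=24: →18(L), so W
n=25: →23(L), so W
n=26: →23(L), so W
n=27: →25(W), 24(W), 21(W) — all W, so L
Reading off the rows marked L gives the requested list; there are 10 such values of n.

0, 1, 5, 9, 10, 14, 18, 19, 23, 27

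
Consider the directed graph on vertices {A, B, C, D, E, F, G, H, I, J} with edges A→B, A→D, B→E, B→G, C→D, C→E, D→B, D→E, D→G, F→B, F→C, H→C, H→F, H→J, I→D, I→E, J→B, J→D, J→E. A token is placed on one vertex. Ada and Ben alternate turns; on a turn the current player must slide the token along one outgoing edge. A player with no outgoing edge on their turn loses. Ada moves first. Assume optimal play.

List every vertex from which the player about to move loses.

Classify positions by backward induction: terminal positions (no move available) are L. From any other position, the mover wins iff some move reaches an L.
Every edge goes from a vertex to one that appears earlier in the order E, G, B, D, I, C, F, J, H, A, so processing vertices in that order labels each vertex after all of its successors.
E: no outgoing edge → L
G: no outgoing edge → L
B: reaches L-position G → W
D: reaches L-position G → W
I: reaches L-position E → W
C: reaches L-position E → W
F: only reaches C(W), B(W), all W → L
J: reaches L-position E → W
H: reaches L-position F → W
A: only reaches D(W), B(W), all W → L
The losing starting vertices are exactly the entries labelled L in this table (4 of them).

A, E, F, G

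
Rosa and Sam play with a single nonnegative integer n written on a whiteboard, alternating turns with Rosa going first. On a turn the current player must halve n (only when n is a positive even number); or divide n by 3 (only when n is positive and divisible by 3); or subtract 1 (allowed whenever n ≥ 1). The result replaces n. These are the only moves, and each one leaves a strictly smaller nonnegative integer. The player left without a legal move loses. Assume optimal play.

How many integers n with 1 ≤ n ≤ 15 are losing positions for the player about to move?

6

Work bottom-up. With no move the player to move loses. Otherwise the position is W if at least one move leads to an L position for the opponent, and L if every move leads to a W.
n=0: no move → L
n=1: reaches L-position 0 → W
n=2: only reaches 1(W), which is W → L
n=3: reaches L-position 2 → W
n=4: reaches L-position 2 → W
n=5: only reaches 4(W), which is W → L
n=6: reaches L-position 2 → W
n=7: only reaches 6(W), which is W → L
n=8: reaches L-position 7 → W
n=9: only reaches 3(W), 8(W), all W → L
n=10: reaches L-position 5 → W
n=11: only reaches 10(W), which is W → L
n=12: reaches L-position 11 → W
n=13: only reaches 12(W), which is W → L
n=14: reaches L-position 7 → W
n=15: reaches L-position 5 → W
L entries with 1 ≤ n ≤ 15 (n=0 is outside the asked range and is not counted): n = 2, 5, 7, 9, 11, 13; that makes 6.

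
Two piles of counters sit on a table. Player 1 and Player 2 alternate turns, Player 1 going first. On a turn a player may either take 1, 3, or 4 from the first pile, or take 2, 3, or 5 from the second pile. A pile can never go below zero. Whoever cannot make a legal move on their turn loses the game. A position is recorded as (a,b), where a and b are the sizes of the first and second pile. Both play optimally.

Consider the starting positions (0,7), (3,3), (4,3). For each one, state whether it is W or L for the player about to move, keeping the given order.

(0,7): L, (3,3): L, (4,3): W

Use the standard recursion: the mover loses at a terminal position; elsewhere, the mover wins exactly when some move hands the opponent an L position.
No move ever increases a pile, so every position that can arise here has a ≤ 4 and b ≤ 7; it is enough to label the cells with 0 ≤ a ≤ 4 and 0 ≤ b ≤ 7.
Every move lowers a or b (never raises either), so fill the grid row by row in increasing a, and left to right within a row: each cell's successors are then already labelled.
      b=0  b=1  b=2  b=3  b=4  b=5  b=6  b=7
a=0:    L    L    W    W    W    W    W    L
a=1:    W    W    L    L    W    W    W    W
a=2:    L    L    W    W    W    W    W    L
a=3:    W    W    L    L    W    W    W    W
a=4:    W    W    W    W    L    L    W    W
Cells with no legal move (terminal, hence L): (0,0), (0,1).
The remaining L cells, each justified by listing all of its moves:
(0,7): moves to (0,5)(W), (0,4)(W), (0,2)(W); every one is W ⇒ L
(1,2): moves to (0,2)(W), (1,0)(W); every one is W ⇒ L
(1,3): moves to (0,3)(W), (1,1)(W), (1,0)(W); every one is W ⇒ L
(2,0): the only move is to (1,0)(W), a W ⇒ L
(2,1): the only move is to (1,1)(W), a W ⇒ L
(2,7): moves to (1,7)(W), (2,5)(W), (2,4)(W), (2,2)(W); every one is W ⇒ L
(3,2): moves to (2,2)(W), (0,2)(W), (3,0)(W); every one is W ⇒ L
(3,3): moves to (2,3)(W), (0,3)(W), (3,1)(W), (3,0)(W); every one is W ⇒ L
(4,4): moves to (3,4)(W), (1,4)(W), (0,4)(W), (4,2)(W), (4,1)(W); every one is W ⇒ L
(4,5): moves to (3,5)(W), (1,5)(W), (0,5)(W), (4,3)(W), (4,2)(W), (4,0)(W); every one is W ⇒ L
Every other cell has at least one move into one of the L cells above, so it is W.
(0,7): one of the L cells justified above, so L
(3,3): one of the L cells justified above, so L
(4,3): the move to (3,3) reaches an L cell, so W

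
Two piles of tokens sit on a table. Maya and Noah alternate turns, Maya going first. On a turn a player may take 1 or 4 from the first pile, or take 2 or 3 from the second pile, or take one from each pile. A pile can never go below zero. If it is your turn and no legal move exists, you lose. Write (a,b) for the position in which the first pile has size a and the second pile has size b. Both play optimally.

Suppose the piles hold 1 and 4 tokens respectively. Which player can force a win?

Noah wins.

Classify positions by backward induction: terminal positions (no move available) are L. From any other position, the mover wins iff some move reaches an L.
No move ever increases a pile, so every position that can arise here has a ≤ 1 and b ≤ 4; it is enough to label the cells with 0 ≤ a ≤ 1 and 0 ≤ b ≤ 4.
Every move lowers a or b (never raises either), so fill the grid row by row in increasing a, and left to right within a row: each cell's successors are then already labelled.
      b=0  b=1  b=2  b=3  b=4
a=0:    L    L    W    W    W
a=1:    W    W    W    L    L
Cells with no legal move (terminal, hence L): (0,0), (0,1).
The remaining L cells, each justified by listing all of its moves:
(1,3): only reaches (0,3)(W), (1,1)(W), (1,0)(W), (0,2)(W), all W → L
(1,4): only reaches (0,4)(W), (1,2)(W), (1,1)(W), (0,3)(W), all W → L
Every other cell has at least one move into one of the L cells above, so it is W.
Every move from (1,4) reaches a W position, so the mover loses.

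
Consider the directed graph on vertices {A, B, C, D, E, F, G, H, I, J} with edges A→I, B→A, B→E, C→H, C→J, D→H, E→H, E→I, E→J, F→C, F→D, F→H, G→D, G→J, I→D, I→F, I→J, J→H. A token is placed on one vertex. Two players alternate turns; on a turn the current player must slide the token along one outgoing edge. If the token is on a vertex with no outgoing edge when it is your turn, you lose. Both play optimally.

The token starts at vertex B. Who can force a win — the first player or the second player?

The second player wins.

Classify positions by backward induction: terminal positions (no move available) are L. From any other position, the mover wins iff some move reaches an L.
Every edge goes from a vertex to one that appears earlier in the order H, J, C, D, F, G, I, E, A, B, so processing vertices in that order labels each vertex after all of its successors.
H: no outgoing edge → L
J: W (go to H, an L position)
C: W (go to H, an L position)
D: W (go to H, an L position)
F: W (go to H, an L position)
G: L (options D(W), J(W) are all W)
I: L (options F(W), D(W), J(W) are all W)
E: W (go to I, an L position)
A: W (go to I, an L position)
B: L (options A(W), E(W) are all W)
The starting position B is L: whatever the player to move does, the opponent receives a W position.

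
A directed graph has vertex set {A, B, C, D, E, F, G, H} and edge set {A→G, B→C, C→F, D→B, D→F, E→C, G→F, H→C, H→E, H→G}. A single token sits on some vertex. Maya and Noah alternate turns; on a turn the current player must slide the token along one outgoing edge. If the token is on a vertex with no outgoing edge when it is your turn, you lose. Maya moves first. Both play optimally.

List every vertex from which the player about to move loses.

A, B, E, F

Positions with no move are L. A position that does have a move is losing for the player to move precisely when every available move leads to a winning position for the opponent. Fill in the labels:
Every edge goes from a vertex to one that appears earlier in the order F, C, G, B, A, E, H, D, so processing vertices in that order labels each vertex after all of its successors.
F: no outgoing edge → L
C: W (go to F, an L position)
G: W (go to F, an L position)
B: L (sole option C(W) is W)
A: L (sole option G(W) is W)
E: L (sole option C(W) is W)
H: W (go to E, an L position)
D: W (go to B, an L position)
Reading off the rows marked L gives the requested list; there are 4 such vertices.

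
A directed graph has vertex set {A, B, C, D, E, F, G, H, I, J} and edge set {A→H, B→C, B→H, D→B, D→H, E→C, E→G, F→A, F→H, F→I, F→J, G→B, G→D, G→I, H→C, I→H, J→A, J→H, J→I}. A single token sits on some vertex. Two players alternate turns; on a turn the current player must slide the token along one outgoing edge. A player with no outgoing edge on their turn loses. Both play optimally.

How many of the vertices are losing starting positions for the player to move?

4

Classify positions by backward induction: terminal positions (no move available) are L. From any other position, the mover wins iff some move reaches an L.
Every edge goes from a vertex to one that appears earlier in the order C, H, B, A, D, I, G, J, E, F, so processing vertices in that order labels each vertex after all of its successors.
C: no outgoing edge → L
H: reaches L-position C → W
B: reaches L-position C → W
A: only reaches H(W), which is W → L
D: only reaches B(W), H(W), all W → L
I: only reaches H(W), which is W → L
G: reaches L-position I → W
J: reaches L-position I → W
E: reaches L-position C → W
F: reaches L-position I → W
The L vertices are A, C, D, I; that is 4 in all.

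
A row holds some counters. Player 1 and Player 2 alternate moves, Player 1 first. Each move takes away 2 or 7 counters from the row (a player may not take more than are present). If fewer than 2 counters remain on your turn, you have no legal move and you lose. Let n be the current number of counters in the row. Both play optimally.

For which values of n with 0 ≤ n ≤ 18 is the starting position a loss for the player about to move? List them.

0, 1, 4, 5, 9, 10, 13, 14, 18

Use the standard recursion: the mover loses at a terminal position; elsewhere, the mover wins exactly when some move hands the opponent an L position.
n=0: no move → L
n=1: no move → L
n=2: W (go to 0, an L position)
n=3: W (go to 1, an L position)
n=4: L (sole option 2(W) is W)
n=5: L (sole option 3(W) is W)
n=6: W (go to 4, an L position)
n=7: W (go to 5, an L position)
n=8: W (go to 1, an L position)
n=9: L (options 7(W), 2(W) are all W)
n=10: L (options 8(W), 3(W) are all W)
n=11: W (go to 9, an L position)
n=12: W (go to 10, an L position)
n=13: L (options 11(W), 6(W) are all W)
n=14: L (options 12(W), 7(W) are all W)
n=15: W (go to 13, an L position)
n=16: W (go to 14, an L position)
n=17: W (go to 10, an L position)
n=18: L (options 16(W), 11(W) are all W)
Reading off the rows marked L gives the requested list; there are 9 such values of n.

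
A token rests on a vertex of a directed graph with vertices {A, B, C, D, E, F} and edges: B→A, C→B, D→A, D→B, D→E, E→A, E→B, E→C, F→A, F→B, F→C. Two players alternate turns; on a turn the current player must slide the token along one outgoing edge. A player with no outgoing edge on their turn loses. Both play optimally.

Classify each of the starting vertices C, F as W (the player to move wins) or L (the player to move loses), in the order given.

Compute win/loss labels from the base case upward. A position with no move is L. Any other position is W if it can reach an L in one move, else L.
Every edge goes from a vertex to one that appears earlier in the order A, B, C, E, D, F, so processing vertices in that order labels each vertex after all of its successors.
A: no outgoing edge → L
B: can move to A, which is L ⇒ W
C: the only move is to B(W), a W ⇒ L
E: can move to C, which is L ⇒ W
D: can move to A, which is L ⇒ W
F: can move to C, which is L ⇒ W

C: L, F: W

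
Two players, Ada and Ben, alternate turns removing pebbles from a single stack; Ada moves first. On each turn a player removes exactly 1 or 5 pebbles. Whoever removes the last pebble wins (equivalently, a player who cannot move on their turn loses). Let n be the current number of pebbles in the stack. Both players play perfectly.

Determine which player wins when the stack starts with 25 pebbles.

Work bottom-up. With no move the player to move loses. Otherwise the position is W if at least one move leads to an L position for the opponent, and L if every move leads to a W.
n=0: no move → L
n=1: reaches L-position 0 → W
n=2: only reaches 1(W), which is W → L
n=3: reaches L-position 2 → W
n=4: only reaches 3(W), which is W → L
n=5: reaches L-position 4 → W
n=6: only reaches 5(W), 1(W), all W → L
n=7: reaches L-position 6 → W
n=8: only reaches 7(W), 3(W), all W → L
n=9: reaches L-position 8 → W
n=10: only reaches 9(W), 5(W), all W → L
n=11: reaches L-position 10 → W
n=12: only reaches 11(W), 7(W), all W → L
n=13: reaches L-position 12 → W
n=14: only reaches 13(W), 9(W), all W → L
n=15: reaches L-position 14 → W
n=16: only reaches 15(W), 11(W), all W → L
n=17: reaches L-position 16 → W
n=18: only reaches 17(W), 13(W), all W → L
n=19: reaches L-position 18 → W
n=20: only reaches 19(W), 15(W), all W → L
n=21: reaches L-position 20 → W
n=22: only reaches 21(W), 17(W), all W → L
n=23: reaches L-position 22 → W
n=24: only reaches 23(W), 19(W), all W → L
n=25: reaches L-position 24 → W
From 25 Ada can remove 1, leaving 24, reaching an L position.

Ada wins.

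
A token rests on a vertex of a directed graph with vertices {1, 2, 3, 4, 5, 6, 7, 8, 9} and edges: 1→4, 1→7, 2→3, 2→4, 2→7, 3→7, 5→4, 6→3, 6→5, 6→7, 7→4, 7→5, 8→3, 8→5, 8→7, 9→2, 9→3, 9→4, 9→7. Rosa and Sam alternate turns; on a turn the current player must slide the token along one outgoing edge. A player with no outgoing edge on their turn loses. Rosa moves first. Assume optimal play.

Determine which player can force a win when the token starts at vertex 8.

Classify positions by backward induction: terminal positions (no move available) are L. From any other position, the mover wins iff some move reaches an L.
Every edge goes from a vertex to one that appears earlier in the order 4, 5, 7, 3, 6, 2, 1, 8, 9, so processing vertices in that order labels each vertex after all of its successors.
4: no outgoing edge → L
5: can move to 4, which is L ⇒ W
7: can move to 4, which is L ⇒ W
3: the only move is to 7(W), a W ⇒ L
6: can move to 3, which is L ⇒ W
2: can move to 3, which is L ⇒ W
1: can move to 4, which is L ⇒ W
8: can move to 3, which is L ⇒ W
9: can move to 3, which is L ⇒ W
The starting position 8 is W: Rosa should move to 3, handing over an L position.

Rosa wins.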